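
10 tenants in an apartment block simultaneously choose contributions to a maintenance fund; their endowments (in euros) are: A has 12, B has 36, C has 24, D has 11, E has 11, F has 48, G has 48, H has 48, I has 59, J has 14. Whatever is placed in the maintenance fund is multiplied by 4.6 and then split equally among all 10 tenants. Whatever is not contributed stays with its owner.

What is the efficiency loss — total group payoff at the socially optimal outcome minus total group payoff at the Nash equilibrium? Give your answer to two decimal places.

The private return per contributed unit is 4.6/10 = 0.4600 < 1 for every player regardless of endowment, so the Nash equilibrium is zero contribution and the group total is Σ E_j = 12 + 36 + 24 + 11 + 11 + 48 + 48 + 48 + 59 + 14 = 311.
Each contributed unit returns 4.600 to the group, so the social optimum is full contribution by everyone: group total = 4.600 × 311 = 1430.60.
Efficiency loss = (4.600 − 1) × 311 = 1119.60.

1119.60 euros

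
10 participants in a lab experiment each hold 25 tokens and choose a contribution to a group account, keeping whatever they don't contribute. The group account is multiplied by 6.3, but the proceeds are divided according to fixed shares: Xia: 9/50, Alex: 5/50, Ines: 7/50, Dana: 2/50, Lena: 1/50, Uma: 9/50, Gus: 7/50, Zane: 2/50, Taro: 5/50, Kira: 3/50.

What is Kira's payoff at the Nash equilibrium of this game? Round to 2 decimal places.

A player with share s gets back 6.3·s per unit contributed, so full contribution is dominant for anyone with s > 1/6.3 = 0.1587 and zero contribution is dominant for anyone below.
Xia and Uma are above the threshold, contributing 25 each; the remaining 8 contribute 0. Total contributed: 50.
Kira keeps 25 and receives 6.3 × 50 × 3/50 = 18.90 from the group account, for a payoff of 43.90.

43.90 tokens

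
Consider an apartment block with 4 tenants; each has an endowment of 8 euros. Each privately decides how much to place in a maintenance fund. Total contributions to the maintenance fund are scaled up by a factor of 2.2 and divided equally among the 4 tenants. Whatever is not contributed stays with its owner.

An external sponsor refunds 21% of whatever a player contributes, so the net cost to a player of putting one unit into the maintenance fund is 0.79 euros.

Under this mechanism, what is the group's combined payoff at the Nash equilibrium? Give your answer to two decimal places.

32.00 euros

Even with the mechanism, each unit contributed returns only (2.2/4) / 0.79 = 0.6962 per unit of net cost, so contributing nothing is still dominant.
At the Nash equilibrium no one contributes; group total payoff = 4 × 8 = 32.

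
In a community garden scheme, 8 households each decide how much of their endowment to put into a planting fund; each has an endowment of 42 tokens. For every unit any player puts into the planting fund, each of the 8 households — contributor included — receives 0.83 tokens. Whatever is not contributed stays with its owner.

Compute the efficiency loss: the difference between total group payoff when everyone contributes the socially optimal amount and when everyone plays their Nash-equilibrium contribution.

1895.04 tokens

The private return per contributed unit is 0.83 < 1, so contributing 0 is dominant for every player. At the Nash equilibrium everyone keeps their 42, and the group total is 8 × 42 = 336.
Each contributed unit returns 6.640 to the group as a whole (0.83 to each of 8 players), which exceeds 1, so the social optimum is full contribution: group total = 6.640 × 336 = 2231.04.
Efficiency loss = 2231.04 − 336 = 1895.04.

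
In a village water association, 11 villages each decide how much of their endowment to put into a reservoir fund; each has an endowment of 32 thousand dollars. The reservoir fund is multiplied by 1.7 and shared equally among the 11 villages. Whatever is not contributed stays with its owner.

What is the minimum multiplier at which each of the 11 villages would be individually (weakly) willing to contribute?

A contributed unit returns (multiplier)/11 to its contributor.
This reaches 1 exactly when the multiplier is 11.

11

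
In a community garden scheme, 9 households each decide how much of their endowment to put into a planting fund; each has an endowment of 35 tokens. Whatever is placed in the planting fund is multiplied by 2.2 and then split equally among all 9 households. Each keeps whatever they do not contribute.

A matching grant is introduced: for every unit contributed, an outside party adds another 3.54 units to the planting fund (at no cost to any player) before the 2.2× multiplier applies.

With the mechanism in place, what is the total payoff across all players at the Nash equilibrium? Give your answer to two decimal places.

3146.22 tokens

The effective private return per unit is now 2.2 × 4.54 / 9 = 1.1098 > 1, so every player's dominant strategy flips to full contribution.
So the Nash equilibrium is full contribution by all 9; the group earns 2.2 × 4.54 × 315 = 3146.22.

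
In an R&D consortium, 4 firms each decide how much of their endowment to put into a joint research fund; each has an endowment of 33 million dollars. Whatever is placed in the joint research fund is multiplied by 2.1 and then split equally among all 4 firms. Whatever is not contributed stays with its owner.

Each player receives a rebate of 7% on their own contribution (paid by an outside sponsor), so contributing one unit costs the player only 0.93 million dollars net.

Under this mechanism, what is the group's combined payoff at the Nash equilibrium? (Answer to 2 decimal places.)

With the mechanism, a contributed unit returns (2.1/4) / 0.93 = 0.5645 per unit of net cost — still below 1 — so contributing 0 remains dominant for every player.
At the Nash equilibrium no one contributes; group total payoff = 4 × 33 = 132.

132.00 million dollars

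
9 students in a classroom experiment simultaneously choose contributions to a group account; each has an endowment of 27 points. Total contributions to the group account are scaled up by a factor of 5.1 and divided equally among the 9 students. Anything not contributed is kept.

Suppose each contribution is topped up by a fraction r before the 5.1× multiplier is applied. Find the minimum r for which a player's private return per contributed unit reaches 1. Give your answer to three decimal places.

With matching at rate r, one contributed unit becomes (1 + r) in the group account and returns 5.1 × (1 + r) / 9 to the contributor.
Setting this equal to 1: 1 + r = 9/5.1 = 1.7647.
So the minimum matching rate is r = 1.7647 − 1 = 0.765.

0.765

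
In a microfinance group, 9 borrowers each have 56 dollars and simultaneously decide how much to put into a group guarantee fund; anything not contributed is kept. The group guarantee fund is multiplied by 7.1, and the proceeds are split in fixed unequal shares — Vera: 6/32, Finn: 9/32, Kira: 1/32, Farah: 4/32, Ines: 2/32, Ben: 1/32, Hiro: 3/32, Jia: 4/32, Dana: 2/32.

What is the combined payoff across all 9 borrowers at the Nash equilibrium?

A player with share s gets back 7.1·s per unit contributed, so full contribution is dominant for anyone with s > 1/7.1 = 0.1408 and zero contribution is dominant for anyone below.
The shares above 0.1408 belong to Vera and Finn, contributing 56 each; the remaining 7 contribute 0. Total contributed: 112.
The group guarantee fund pays out 7.1 × 112 = 795.20 in total (split across the unequal shares, but the aggregate is all that matters for the group sum).
The 7 free-riders keep 56 each, adding 392. Group total = 392 + 795.20 = 1187.20.

1187.20 dollars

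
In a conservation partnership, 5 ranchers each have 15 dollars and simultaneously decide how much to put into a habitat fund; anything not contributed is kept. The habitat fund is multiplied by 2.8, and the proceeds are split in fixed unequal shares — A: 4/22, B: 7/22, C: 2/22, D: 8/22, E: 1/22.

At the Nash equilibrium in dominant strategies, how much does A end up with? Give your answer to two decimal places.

Each unit j contributes comes back to j as 2.8 × (j's share), so j prefers to contribute only if that share exceeds 1/2.8 = 0.3571; otherwise keeping the unit dominates.
The only share above 0.3571 is D's 8/22, contributing 15; the remaining 4 contribute 0. Total contributed: 15.
A keeps 15 and receives 2.8 × 15 × 4/22 = 7.64 from the habitat fund, for a payoff of 22.64.

22.64 dollars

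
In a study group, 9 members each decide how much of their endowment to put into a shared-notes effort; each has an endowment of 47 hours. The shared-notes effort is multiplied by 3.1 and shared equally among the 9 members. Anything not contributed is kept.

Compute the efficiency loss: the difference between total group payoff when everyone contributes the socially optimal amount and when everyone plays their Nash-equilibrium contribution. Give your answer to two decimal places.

888.30 hours

Each contributed unit returns 3.1/9 = 0.3444 to its contributor — below 1 — so contributing 0 is dominant for every player. At the Nash equilibrium everyone keeps their 47, and the group total is 9 × 47 = 423.
Each contributed unit returns 3.100 to the group as a whole (0.3444 to each of 9 players), which exceeds 1, so the social optimum is full contribution: group total = 3.100 × 423 = 1311.30.
Efficiency loss = 1311.30 − 423 = 888.30.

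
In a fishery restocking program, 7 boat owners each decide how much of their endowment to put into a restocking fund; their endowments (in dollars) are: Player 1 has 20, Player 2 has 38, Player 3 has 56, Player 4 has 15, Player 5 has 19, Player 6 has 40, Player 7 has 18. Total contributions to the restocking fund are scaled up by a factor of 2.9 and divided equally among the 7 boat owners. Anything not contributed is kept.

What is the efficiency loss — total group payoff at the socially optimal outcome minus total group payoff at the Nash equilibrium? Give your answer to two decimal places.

391.40 dollars

The private return per contributed unit is 2.9/7 = 0.4143 < 1 for every player regardless of endowment, so the Nash equilibrium is zero contribution and the group total is Σ E_j = 20 + 38 + 56 + 15 + 19 + 40 + 18 = 206.
Each contributed unit returns 2.900 to the group, so the social optimum is full contribution by everyone: group total = 2.900 × 206 = 597.40.
Efficiency loss = (2.900 − 1) × 206 = 391.40.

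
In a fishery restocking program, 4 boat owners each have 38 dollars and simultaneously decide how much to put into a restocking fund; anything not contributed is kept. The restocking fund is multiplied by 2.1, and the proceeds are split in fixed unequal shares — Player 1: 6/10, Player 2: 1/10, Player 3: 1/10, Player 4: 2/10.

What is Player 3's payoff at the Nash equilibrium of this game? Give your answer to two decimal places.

Player j's private return per contributed unit is 2.1 × (j's share). Contributing is weakly dominant for j when that share is at least 1/2.1 = 0.4762, and contributing 0 is dominant otherwise.
Player 1 alone (share 6/10) is above the threshold, contributing 38; the remaining 3 contribute 0. Total contributed: 38.
Player 3 keeps 38 and receives 2.1 × 38 × 1/10 = 7.98 from the restocking fund, for a payoff of 45.98.

45.98 dollars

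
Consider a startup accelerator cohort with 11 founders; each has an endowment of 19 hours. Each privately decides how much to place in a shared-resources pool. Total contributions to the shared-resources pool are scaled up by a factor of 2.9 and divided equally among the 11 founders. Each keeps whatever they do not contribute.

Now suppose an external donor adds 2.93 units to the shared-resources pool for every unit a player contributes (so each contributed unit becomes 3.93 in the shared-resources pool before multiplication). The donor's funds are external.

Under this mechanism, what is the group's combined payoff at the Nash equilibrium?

2381.97 hours

Under the mechanism each unit contributed yields 2.9 × 3.93 / 11 = 1.0361 back to its contributor per unit of net cost, which exceeds 1, making full contribution the dominant choice for everyone.
So the Nash equilibrium is full contribution by all 11; the group earns 2.9 × 3.93 × 209 = 2381.97.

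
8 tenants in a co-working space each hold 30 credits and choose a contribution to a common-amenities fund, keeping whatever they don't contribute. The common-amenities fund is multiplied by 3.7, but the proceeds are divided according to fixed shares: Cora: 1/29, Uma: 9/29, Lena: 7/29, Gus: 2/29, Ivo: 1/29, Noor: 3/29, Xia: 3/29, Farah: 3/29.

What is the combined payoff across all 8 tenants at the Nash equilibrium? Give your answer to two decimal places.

Player j's private return per contributed unit is 3.7 × (j's share). Contributing is weakly dominant for j when that share is at least 1/3.7 = 0.2703, and contributing 0 is dominant otherwise.
Uma alone (share 9/29) is above the threshold, contributing 30; the remaining 7 contribute 0. Total contributed: 30.
The common-amenities fund pays out 3.7 × 30 = 111.00 in total (split across the unequal shares, but the aggregate is all that matters for the group sum).
The 7 free-riders keep 30 each, adding 210. Group total = 210 + 111.00 = 321.00.

321.00 credits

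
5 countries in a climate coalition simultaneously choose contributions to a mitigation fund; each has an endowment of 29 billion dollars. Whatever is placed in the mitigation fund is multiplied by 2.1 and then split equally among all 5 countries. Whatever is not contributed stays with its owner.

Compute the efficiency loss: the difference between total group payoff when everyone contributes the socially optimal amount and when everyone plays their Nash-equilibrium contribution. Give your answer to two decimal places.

Each contributed unit returns 2.1/5 = 0.4200 to its contributor — below 1 — so contributing 0 is dominant for every player. At the Nash equilibrium everyone keeps their 29, and the group total is 5 × 29 = 145.
Each contributed unit returns 2.100 to the group as a whole (0.4200 to each of 5 players), which exceeds 1, so the social optimum is full contribution: group total = 2.100 × 145 = 304.50.
Efficiency loss = 304.50 − 145 = 159.50.

159.50 billion dollars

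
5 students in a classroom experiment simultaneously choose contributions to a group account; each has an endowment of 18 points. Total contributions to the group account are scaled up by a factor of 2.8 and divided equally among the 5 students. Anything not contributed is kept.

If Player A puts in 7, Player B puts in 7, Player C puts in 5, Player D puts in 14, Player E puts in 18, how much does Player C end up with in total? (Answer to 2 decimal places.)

Total contributed: 7 + 7 + 5 + 14 + 18 = 51.
Each receives 2.8 × 51 / 5 = 28.56 from the group account.
Player C keeps 18 − 5 = 13, so Player C's payoff is 13 + 28.56 = 41.56.

41.56 points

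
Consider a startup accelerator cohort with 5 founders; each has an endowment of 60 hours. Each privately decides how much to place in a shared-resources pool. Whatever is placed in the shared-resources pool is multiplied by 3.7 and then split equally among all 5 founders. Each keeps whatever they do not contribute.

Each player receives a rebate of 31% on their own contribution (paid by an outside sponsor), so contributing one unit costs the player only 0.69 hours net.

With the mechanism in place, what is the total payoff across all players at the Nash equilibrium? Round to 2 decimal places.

1203.00 hours

The effective private return per unit is now (3.7/5) / 0.69 = 1.0725 > 1, so every player's dominant strategy flips to full contribution.
At the Nash equilibrium everyone contributes 60. Group total payoff = 5 × (60 × 0.31 + 3.7 × 60) = 1203.00.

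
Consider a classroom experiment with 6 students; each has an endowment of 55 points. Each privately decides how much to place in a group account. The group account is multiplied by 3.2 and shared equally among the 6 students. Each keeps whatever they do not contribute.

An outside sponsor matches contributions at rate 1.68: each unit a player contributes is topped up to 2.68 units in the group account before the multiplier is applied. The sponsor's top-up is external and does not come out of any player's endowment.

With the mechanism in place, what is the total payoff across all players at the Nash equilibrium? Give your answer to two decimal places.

With the mechanism, a contributed unit returns 3.2 × 2.68 / 6 = 1.4293 per unit of net cost to the contributor — now above 1 — so contributing fully is weakly dominant for every player.
At the Nash equilibrium everyone contributes 55. Group total payoff = 3.2 × 2.68 × 330 = 2830.08.

2830.08 points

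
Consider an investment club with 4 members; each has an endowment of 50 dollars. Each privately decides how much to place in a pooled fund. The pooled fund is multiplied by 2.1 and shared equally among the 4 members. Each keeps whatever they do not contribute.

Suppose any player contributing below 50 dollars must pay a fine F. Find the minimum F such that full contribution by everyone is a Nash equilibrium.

Given the others contribute fully, the best deviation is to contribute 0 (any partial contribution still incurs the fine and gives up units whose private return 0.5250 is below 1).
Deviating from 50 to 0 saves 50 dollars but forfeits the deviator's share of the drop in the pooled fund: 2.1/4 × 50 = 26.25.
So the deviation gain is 50 − 26.25 = 23.75, and the fine must be at least 23.75 dollars to wipe it out.

23.75 dollars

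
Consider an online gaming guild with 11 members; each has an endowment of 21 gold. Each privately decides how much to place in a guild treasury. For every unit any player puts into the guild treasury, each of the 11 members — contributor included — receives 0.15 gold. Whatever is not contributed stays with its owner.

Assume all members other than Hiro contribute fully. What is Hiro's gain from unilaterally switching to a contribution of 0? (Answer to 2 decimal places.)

Switching from a contribution of 21 to 0 lets Hiro keep an extra 21 gold, but lowers the guild treasury by 21, which costs Hiro their own share of that drop: 0.15 × 21 = 3.15.
Net gain = 21 − 3.15 = 17.85. The private return per contributed unit (0.15) is below 1, so free-riding is indeed the best response regardless of what the others do.

17.85 gold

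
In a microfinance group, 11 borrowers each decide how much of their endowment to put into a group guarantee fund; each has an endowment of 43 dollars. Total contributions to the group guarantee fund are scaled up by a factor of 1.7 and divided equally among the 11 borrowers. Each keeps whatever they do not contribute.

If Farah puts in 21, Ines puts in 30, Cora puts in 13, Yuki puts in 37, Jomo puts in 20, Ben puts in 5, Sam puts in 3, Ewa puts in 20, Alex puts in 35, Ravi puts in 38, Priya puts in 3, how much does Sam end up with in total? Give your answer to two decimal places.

74.77 dollars

Total contributed: 21 + 30 + 13 + 37 + 20 + 5 + 3 + 20 + 35 + 38 + 3 = 225.
Each receives 1.7 × 225 / 11 = 34.77 from the group guarantee fund.
Sam keeps 43 − 3 = 40, so Sam's payoff is 40 + 34.77 = 74.77.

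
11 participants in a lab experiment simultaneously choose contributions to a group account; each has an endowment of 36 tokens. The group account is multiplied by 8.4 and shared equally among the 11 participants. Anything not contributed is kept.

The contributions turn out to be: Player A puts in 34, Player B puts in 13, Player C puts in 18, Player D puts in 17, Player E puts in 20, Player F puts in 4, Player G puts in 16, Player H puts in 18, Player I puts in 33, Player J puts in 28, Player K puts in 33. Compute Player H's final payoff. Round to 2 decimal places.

Total contributed: 34 + 13 + 18 + 17 + 20 + 4 + 16 + 18 + 33 + 28 + 33 = 234.
Each receives 8.4 × 234 / 11 = 178.69 from the group account.
Player H keeps 36 − 18 = 18, so Player H's payoff is 18 + 178.69 = 196.69.

196.69 tokens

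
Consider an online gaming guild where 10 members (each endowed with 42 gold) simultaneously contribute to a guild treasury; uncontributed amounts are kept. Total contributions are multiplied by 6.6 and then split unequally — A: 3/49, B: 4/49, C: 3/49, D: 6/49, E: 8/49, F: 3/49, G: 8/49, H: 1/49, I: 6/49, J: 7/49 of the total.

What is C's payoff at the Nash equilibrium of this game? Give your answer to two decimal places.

A player with share s gets back 6.6·s per unit contributed, so full contribution is dominant for anyone with s > 1/6.6 = 0.1515 and zero contribution is dominant for anyone below.
E and G clear that bar, contributing 42 each; the remaining 8 contribute 0. Total contributed: 84.
C keeps 42 and receives 6.6 × 84 × 3/49 = 33.94 from the guild treasury, for a payoff of 75.94.

75.94 gold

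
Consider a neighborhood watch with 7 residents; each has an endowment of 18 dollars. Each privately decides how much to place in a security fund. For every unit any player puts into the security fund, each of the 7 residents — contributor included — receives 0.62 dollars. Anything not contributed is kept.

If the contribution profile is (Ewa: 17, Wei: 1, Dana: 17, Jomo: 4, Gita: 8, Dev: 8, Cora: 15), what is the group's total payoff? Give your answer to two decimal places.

359.80 dollars

Total contributed: 17 + 1 + 17 + 4 + 8 + 8 + 15 = 70; total kept: 7 × 18 − 70 = 56.
The security fund pays out 0.62 × 7 × 70 = 303.80 in aggregate.
Group total = 56 + 303.80 = 359.80.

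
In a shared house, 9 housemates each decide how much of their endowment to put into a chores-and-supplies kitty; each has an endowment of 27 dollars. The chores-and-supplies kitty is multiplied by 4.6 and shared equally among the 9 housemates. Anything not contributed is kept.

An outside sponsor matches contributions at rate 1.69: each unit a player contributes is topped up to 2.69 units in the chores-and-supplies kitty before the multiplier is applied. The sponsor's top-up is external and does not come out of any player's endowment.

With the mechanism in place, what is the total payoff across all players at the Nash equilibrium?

The effective private return per unit is now 4.6 × 2.69 / 9 = 1.3749 > 1, so every player's dominant strategy flips to full contribution.
So the Nash equilibrium is full contribution by all 9; the group earns 4.6 × 2.69 × 243 = 3006.88.

3006.88 dollars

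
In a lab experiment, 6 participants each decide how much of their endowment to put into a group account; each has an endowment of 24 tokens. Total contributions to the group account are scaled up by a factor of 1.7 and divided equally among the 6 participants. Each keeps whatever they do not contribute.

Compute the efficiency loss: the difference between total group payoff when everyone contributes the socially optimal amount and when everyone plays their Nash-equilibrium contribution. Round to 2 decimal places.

Each contributed unit returns 1.7/6 = 0.2833 to its contributor — below 1 — so contributing 0 is dominant for every player. At the Nash equilibrium everyone keeps their 24, and the group total is 6 × 24 = 144.
Each contributed unit returns 1.700 to the group as a whole (0.2833 to each of 6 players), which exceeds 1, so the social optimum is full contribution: group total = 1.700 × 144 = 244.80.
Efficiency loss = 244.80 − 144 = 100.80.

100.80 tokens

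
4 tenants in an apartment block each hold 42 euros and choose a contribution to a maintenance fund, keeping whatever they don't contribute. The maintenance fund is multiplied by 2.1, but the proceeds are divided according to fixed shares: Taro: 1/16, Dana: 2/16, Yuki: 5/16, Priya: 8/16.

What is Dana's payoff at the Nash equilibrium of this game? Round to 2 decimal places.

53.03 euros

For player j, contributing a unit is worthwhile iff 2.1 × (j's share) ≥ 1, i.e. iff j's share is at least 0.4762.
Only Priya (8/16) clears that bar, contributing 42; the remaining 3 contribute 0. Total contributed: 42.
Dana keeps 42 and receives 2.1 × 42 × 2/16 = 11.03 from the maintenance fund, for a payoff of 53.03.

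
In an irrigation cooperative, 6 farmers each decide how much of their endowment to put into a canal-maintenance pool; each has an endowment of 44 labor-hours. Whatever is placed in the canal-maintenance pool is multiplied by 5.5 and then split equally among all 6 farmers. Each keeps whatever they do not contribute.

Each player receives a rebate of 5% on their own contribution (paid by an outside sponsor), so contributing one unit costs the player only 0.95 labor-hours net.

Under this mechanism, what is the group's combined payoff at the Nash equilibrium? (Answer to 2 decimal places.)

With the mechanism, a contributed unit returns (5.5/6) / 0.95 = 0.9649 per unit of net cost — still below 1 — so contributing 0 remains dominant for every player.
Everyone keeps their endowment and the group total is 6 × 44 = 264.

264.00 labor-hours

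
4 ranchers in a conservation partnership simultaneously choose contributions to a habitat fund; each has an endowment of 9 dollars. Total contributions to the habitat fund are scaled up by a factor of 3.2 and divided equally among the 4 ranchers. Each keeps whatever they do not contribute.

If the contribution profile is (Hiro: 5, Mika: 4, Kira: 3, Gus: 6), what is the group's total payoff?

75.60 dollars

Total contributed: 5 + 4 + 3 + 6 = 18; total kept: 4 × 9 − 18 = 18.
The habitat fund pays out 3.2 × 18 = 57.60 in aggregate.
Group total = 18 + 57.60 = 75.60.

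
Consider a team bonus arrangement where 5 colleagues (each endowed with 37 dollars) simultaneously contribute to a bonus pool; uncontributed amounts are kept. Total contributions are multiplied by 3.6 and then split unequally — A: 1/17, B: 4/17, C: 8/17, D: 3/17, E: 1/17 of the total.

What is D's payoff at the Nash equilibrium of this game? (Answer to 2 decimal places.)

Player j's private return per contributed unit is 3.6 × (j's share). Contributing is weakly dominant for j when that share is at least 1/3.6 = 0.2778, and contributing 0 is dominant otherwise.
Only C (8/17) clears that bar, contributing 37; the remaining 4 contribute 0. Total contributed: 37.
D keeps 37 and receives 3.6 × 37 × 3/17 = 23.51 from the bonus pool, for a payoff of 60.51.

60.51 dollars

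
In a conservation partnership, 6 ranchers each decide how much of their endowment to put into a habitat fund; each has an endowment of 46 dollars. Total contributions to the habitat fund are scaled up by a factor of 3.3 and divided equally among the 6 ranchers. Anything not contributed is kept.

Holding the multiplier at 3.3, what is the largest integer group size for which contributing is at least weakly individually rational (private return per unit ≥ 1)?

3

Private return per unit is 3.3/(group size), which is ≥ 1 whenever the group size is ≤ 3.3.
The largest such integer is 3.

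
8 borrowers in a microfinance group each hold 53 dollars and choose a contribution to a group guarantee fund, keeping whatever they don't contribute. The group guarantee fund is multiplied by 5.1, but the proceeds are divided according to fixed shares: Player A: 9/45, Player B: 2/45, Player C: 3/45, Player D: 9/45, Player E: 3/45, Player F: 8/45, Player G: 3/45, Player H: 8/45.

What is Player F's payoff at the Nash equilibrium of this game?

149.11 dollars

Player j's private return per contributed unit is 5.1 × (j's share). Contributing is weakly dominant for j when that share is at least 1/5.1 = 0.1961, and contributing 0 is dominant otherwise.
The shares above 0.1961 belong to Player A and Player D, contributing 53 each; the remaining 6 contribute 0. Total contributed: 106.
Player F keeps 53 and receives 5.1 × 106 × 8/45 = 96.11 from the group guarantee fund, for a payoff of 149.11.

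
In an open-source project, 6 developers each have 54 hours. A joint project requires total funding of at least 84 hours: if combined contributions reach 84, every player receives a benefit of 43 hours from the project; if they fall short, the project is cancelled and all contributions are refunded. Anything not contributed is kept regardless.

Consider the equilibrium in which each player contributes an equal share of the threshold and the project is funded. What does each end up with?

Equal share of the threshold: 84/6 = 14.
At this profile no one gains by cutting their contribution: any cut drops the total below 84, the project is cancelled, contributions are refunded, and the deviator ends with 54, which is less than 54 − 14 + 43 = 83. Contributing more than 14 just wastes the excess. So contributing exactly 14 is a best response.
Each player's payoff: 54 − 14 + 43 = 83.

83 hours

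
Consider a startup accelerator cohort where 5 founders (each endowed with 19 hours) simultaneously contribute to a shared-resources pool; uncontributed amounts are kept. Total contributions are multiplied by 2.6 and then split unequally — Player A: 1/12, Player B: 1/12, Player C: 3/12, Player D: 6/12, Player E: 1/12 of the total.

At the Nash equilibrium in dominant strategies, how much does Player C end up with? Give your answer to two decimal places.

31.35 hours

Player j's private return per contributed unit is 2.6 × (j's share). Contributing is weakly dominant for j when that share is at least 1/2.6 = 0.3846, and contributing 0 is dominant otherwise.
Only Player D (6/12) clears that bar, contributing 19; the remaining 4 contribute 0. Total contributed: 19.
Player C keeps 19 and receives 2.6 × 19 × 3/12 = 12.35 from the shared-resources pool, for a payoff of 31.35.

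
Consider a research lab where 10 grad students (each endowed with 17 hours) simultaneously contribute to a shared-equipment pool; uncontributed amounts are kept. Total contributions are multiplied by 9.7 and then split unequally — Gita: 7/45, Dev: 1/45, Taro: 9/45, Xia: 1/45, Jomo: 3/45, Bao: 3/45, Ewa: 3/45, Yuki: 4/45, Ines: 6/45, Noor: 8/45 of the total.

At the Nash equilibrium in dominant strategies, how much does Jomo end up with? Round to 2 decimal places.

60.97 hours

Each unit j contributes comes back to j as 9.7 × (j's share), so j prefers to contribute only if that share exceeds 1/9.7 = 0.1031; otherwise keeping the unit dominates.
The shares above 0.1031 belong to Gita, Taro, Ines and Noor, contributing 17 each; the remaining 6 contribute 0. Total contributed: 68.
Jomo keeps 17 and receives 9.7 × 68 × 3/45 = 43.97 from the shared-equipment pool, for a payoff of 60.97.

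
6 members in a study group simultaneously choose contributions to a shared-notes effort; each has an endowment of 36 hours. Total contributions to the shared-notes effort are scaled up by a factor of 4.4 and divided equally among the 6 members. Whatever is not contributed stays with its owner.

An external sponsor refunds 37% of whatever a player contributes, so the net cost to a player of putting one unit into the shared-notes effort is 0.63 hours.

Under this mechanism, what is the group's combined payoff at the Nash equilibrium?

1030.32 hours

The effective private return per unit is now (4.4/6) / 0.63 = 1.1640 > 1, so every player's dominant strategy flips to full contribution.
At the Nash equilibrium everyone contributes 36. Group total payoff = 6 × (36 × 0.37 + 4.4 × 36) = 1030.32.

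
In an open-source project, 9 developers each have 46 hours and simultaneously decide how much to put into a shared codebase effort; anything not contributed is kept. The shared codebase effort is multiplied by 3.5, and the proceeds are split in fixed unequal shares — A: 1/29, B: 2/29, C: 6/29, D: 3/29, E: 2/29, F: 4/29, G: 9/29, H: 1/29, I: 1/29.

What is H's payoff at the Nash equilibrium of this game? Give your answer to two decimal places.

A player with share s gets back 3.5·s per unit contributed, so full contribution is dominant for anyone with s > 1/3.5 = 0.2857 and zero contribution is dominant for anyone below.
Only G (9/29) clears that bar, contributing 46; the remaining 8 contribute 0. Total contributed: 46.
H keeps 46 and receives 3.5 × 46 × 1/29 = 5.55 from the shared codebase effort, for a payoff of 51.55.

51.55 hours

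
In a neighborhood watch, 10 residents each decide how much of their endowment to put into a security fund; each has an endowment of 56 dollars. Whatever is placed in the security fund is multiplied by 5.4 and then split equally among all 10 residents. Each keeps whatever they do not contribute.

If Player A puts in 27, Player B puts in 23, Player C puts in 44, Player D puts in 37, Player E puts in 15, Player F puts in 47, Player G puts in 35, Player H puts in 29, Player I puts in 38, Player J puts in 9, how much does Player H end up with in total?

Total contributed: 27 + 23 + 44 + 37 + 15 + 47 + 35 + 29 + 38 + 9 = 304.
Each receives 5.4 × 304 / 10 = 164.16 from the security fund.
Player H keeps 56 − 29 = 27, so Player H's payoff is 27 + 164.16 = 191.16.

191.16 dollars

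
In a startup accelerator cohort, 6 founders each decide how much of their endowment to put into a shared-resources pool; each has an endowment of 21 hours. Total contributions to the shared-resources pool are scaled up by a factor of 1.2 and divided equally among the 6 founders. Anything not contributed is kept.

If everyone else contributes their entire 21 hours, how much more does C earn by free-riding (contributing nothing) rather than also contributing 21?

Switching from a contribution of 21 to 0 lets C keep an extra 21 hours, but lowers the shared-resources pool by 21, which costs C their own share of that drop: 1.2/6 × 21 = 4.20.
Net gain = 21 − 4.20 = 16.80. The private return per contributed unit (0.2000) is below 1, so free-riding is indeed the best response regardless of what the others do.

16.80 hours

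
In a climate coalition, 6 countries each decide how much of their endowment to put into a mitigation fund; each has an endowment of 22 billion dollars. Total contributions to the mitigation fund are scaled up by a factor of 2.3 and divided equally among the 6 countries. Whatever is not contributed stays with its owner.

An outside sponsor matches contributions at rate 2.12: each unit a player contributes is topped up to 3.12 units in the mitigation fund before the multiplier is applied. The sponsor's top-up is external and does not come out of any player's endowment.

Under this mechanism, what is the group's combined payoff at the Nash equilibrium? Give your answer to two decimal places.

947.23 billion dollars

The effective private return per unit is now 2.3 × 3.12 / 6 = 1.1960 > 1, so every player's dominant strategy flips to full contribution.
So the Nash equilibrium is full contribution by all 6; the group earns 2.3 × 3.12 × 132 = 947.23.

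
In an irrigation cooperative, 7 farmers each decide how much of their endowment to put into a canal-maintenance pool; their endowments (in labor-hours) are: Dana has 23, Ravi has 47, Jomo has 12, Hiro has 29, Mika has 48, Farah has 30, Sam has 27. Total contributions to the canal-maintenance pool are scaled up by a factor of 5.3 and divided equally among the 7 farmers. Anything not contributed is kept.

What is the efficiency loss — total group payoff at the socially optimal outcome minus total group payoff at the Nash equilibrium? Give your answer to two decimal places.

The private return per contributed unit is 5.3/7 = 0.7571 < 1 for every player regardless of endowment, so the Nash equilibrium is zero contribution and the group total is Σ E_j = 23 + 47 + 12 + 29 + 48 + 30 + 27 = 216.
Each contributed unit returns 5.300 to the group, so the social optimum is full contribution by everyone: group total = 5.300 × 216 = 1144.80.
Efficiency loss = (5.300 − 1) × 216 = 928.80.

928.80 labor-hours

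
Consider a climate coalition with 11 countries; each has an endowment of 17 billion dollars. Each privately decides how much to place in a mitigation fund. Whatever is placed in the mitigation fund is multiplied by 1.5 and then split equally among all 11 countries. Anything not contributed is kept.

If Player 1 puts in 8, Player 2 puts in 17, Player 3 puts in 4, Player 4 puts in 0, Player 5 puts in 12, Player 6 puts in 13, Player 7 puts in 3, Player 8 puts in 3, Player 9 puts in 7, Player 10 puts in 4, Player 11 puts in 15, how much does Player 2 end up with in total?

Total contributed: 8 + 17 + 4 + 0 + 12 + 13 + 3 + 3 + 7 + 4 + 15 = 86.
Each receives 1.5 × 86 / 11 = 11.73 from the mitigation fund.
Player 2 keeps 17 − 17 = 0, so Player 2's payoff is 0 + 11.73 = 11.73.

11.73 billion dollars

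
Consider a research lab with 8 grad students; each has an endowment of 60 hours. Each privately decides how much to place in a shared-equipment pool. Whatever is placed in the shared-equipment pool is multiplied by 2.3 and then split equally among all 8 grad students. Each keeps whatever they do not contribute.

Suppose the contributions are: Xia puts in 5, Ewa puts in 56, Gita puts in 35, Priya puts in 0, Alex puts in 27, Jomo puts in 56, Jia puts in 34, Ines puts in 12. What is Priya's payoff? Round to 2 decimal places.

Total contributed: 5 + 56 + 35 + 0 + 27 + 56 + 34 + 12 = 225.
Each receives 2.3 × 225 / 8 = 64.69 from the shared-equipment pool.
Priya keeps 60 − 0 = 60, so Priya's payoff is 60 + 64.69 = 124.69.

124.69 hours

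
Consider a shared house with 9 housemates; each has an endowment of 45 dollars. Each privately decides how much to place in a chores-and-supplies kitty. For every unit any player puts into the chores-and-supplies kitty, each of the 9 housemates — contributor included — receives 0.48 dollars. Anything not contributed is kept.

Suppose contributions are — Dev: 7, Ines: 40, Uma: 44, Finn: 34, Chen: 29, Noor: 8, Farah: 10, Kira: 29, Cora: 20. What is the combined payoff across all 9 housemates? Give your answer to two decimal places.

Total contributed: 7 + 40 + 44 + 34 + 29 + 8 + 10 + 29 + 20 = 221; total kept: 9 × 45 − 221 = 184.
The chores-and-supplies kitty pays out 0.48 × 9 × 221 = 954.72 in aggregate.
Group total = 184 + 954.72 = 1138.72.

1138.72 dollars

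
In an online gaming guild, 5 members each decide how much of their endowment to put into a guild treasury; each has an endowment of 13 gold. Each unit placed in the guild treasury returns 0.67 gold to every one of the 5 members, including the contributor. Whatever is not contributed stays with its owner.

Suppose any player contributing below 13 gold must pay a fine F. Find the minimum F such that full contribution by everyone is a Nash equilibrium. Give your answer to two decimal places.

4.29 gold

Given the others contribute fully, the best deviation is to contribute 0 (any partial contribution still incurs the fine and gives up units whose private return 0.67 is below 1).
Deviating from 13 to 0 saves 13 gold but forfeits the deviator's share of the drop in the guild treasury: 0.67 × 13 = 8.71.
So the deviation gain is 13 − 8.71 = 4.29, and the fine must be at least 4.29 gold to wipe it out.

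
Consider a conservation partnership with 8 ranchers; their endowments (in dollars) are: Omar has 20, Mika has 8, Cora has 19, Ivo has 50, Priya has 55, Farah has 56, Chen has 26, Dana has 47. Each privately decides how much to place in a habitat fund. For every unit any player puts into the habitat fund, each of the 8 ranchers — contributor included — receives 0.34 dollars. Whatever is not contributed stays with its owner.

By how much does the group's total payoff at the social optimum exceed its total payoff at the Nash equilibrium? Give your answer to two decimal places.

The private return per contributed unit is 0.34 < 1 for everyone, so the Nash equilibrium is zero contribution and the group total is Σ E_j = 20 + 8 + 19 + 50 + 55 + 56 + 26 + 47 = 281.
Each contributed unit returns 2.720 to the group, so the social optimum is full contribution by everyone: group total = 2.720 × 281 = 764.32.
Efficiency loss = (2.720 − 1) × 281 = 483.32.

483.32 dollars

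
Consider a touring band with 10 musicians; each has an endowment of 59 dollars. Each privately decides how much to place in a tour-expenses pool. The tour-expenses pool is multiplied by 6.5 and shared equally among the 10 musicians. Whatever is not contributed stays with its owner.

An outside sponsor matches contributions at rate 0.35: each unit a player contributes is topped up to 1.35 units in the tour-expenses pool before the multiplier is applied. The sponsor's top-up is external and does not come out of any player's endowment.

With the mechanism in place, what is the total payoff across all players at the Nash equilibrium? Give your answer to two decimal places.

Even with the mechanism, each unit contributed returns only 6.5 × 1.35 / 10 = 0.8775 per unit of net cost, so contributing nothing is still dominant.
Everyone keeps their endowment and the group total is 10 × 59 = 590.

590.00 dollars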